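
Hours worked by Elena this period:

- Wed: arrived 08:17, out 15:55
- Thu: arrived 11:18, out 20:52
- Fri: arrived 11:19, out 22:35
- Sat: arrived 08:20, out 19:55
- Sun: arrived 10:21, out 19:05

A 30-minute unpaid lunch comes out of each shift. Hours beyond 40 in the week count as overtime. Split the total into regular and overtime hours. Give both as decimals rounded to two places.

Regular 40.00 hours, overtime 6.28 hours

Wed: 08:17–15:55 = 7 h 38 min; less 30 min break → 7 h 8 min
Thu: 11:18–20:52 = 9 h 34 min; less 30 min break → 9 h 4 min
Fri: 11:19–22:35 = 11 h 16 min; less 30 min break → 10 h 46 min
Sat: 08:20–19:55 = 11 h 35 min; less 30 min break → 11 h 5 min
Sun: 10:21–19:05 = 8 h 44 min; less 30 min break → 8 h 14 min
Total worked: 46 h 17 min = 46.28 h.
Threshold 40 h → overtime 6 h 17 min, regular 40 h 0 min.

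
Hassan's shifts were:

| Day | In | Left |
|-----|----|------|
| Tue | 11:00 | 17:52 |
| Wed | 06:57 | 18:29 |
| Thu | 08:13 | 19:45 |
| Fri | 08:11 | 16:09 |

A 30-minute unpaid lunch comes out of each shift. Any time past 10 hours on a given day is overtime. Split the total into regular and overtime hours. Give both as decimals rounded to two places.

Tue: 11:00–17:52 = 6 h 52 min; less 30 min break → 6 h 22 min
Wed: 06:57–18:29 = 11 h 32 min; less 30 min break → 11 h 2 min
Thu: 08:13–19:45 = 11 h 32 min; less 30 min break → 11 h 2 min
Fri: 08:11–16:09 = 7 h 58 min; less 30 min break → 7 h 28 min
Tue reg 6 h 22 min / OT 0 h 0 min; Wed reg 10 h 0 min / OT 1 h 2 min; Thu reg 10 h 0 min / OT 1 h 2 min; Fri reg 7 h 28 min / OT 0 h 0 min.
Totals: regular 33 h 50 min, overtime 2 h 4 min.

Regular 33.83 hours, overtime 2.07 hours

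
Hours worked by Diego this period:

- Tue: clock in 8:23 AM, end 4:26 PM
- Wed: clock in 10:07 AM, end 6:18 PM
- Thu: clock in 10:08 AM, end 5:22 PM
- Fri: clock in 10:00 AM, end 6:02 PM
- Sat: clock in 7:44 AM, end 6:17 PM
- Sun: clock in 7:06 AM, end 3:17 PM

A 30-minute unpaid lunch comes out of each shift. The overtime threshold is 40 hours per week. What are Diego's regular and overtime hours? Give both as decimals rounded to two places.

Tue: 8:23 AM–4:26 PM = 8 h 3 min; less 30 min break → 7 h 33 min
Wed: 10:07 AM–6:18 PM = 8 h 11 min; less 30 min break → 7 h 41 min
Thu: 10:08 AM–5:22 PM = 7 h 14 min; less 30 min break → 6 h 44 min
Fri: 10:00 AM–6:02 PM = 8 h 2 min; less 30 min break → 7 h 32 min
Sat: 7:44 AM–6:17 PM = 10 h 33 min; less 30 min break → 10 h 3 min
Sun: 7:06 AM–3:17 PM = 8 h 11 min; less 30 min break → 7 h 41 min
Total worked: 47 h 14 min = 47.23 h.
Threshold 40 h → overtime 7 h 14 min, regular 40 h 0 min.

Regular 40.00 hours, overtime 7.23 hours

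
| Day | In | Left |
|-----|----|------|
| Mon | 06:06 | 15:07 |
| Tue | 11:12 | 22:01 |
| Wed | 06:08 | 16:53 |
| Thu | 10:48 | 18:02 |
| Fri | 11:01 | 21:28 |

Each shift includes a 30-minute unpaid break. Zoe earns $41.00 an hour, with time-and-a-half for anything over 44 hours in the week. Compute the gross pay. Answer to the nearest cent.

Mon: 06:06–15:07 = 9 h 1 min; less 30 min break → 8 h 31 min
Tue: 11:12–22:01 = 10 h 49 min; less 30 min break → 10 h 19 min
Wed: 06:08–16:53 = 10 h 45 min; less 30 min break → 10 h 15 min
Thu: 10:48–18:02 = 7 h 14 min; less 30 min break → 6 h 44 min
Fri: 11:01–21:28 = 10 h 27 min; less 30 min break → 9 h 57 min
Total worked: 45 h 46 min = 2746 min.
Regular 44 h 0 min = 2640 min at $41.00/h; overtime 1 h 46 min = 106 min at $61.50/h.
Pay = (2640 × $41.00 + 106 × $61.50) ÷ 60 = $1912.65.

$1912.65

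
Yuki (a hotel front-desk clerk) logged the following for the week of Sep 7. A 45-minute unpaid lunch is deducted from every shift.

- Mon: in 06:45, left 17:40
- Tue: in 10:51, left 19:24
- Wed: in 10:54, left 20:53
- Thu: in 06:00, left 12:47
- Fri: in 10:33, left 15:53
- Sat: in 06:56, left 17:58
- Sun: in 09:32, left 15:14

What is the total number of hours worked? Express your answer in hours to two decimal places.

53.05 hours

Mon: 06:45–17:40 = 10 h 55 min; less 45 min break → 10 h 10 min
Tue: 10:51–19:24 = 8 h 33 min; less 45 min break → 7 h 48 min
Wed: 10:54–20:53 = 9 h 59 min; less 45 min break → 9 h 14 min
Thu: 06:00–12:47 = 6 h 47 min; less 45 min break → 6 h 2 min
Fri: 10:33–15:53 = 5 h 20 min; less 45 min break → 4 h 35 min
Sat: 06:56–17:58 = 11 h 2 min; less 45 min break → 10 h 17 min
Sun: 09:32–15:14 = 5 h 42 min; less 45 min break → 4 h 57 min
Total: 10 h 10 min + 7 h 48 min + 9 h 14 min + 6 h 2 min + 4 h 35 min + 10 h 17 min + 4 h 57 min = 53 h 3 min.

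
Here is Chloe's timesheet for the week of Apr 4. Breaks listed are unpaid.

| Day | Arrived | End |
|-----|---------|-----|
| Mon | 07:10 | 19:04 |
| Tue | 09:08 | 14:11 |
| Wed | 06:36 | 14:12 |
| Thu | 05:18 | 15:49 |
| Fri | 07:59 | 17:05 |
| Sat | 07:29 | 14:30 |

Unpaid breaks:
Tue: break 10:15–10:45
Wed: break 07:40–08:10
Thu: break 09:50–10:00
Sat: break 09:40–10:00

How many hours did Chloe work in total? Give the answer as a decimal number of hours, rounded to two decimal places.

49.68 hours

Mon: 07:10–19:04 = 11 h 54 min
Tue: 09:08–14:11 = 5 h 3 min; less 30 min break → 4 h 33 min
Wed: 06:36–14:12 = 7 h 36 min; less 30 min break → 7 h 6 min
Thu: 05:18–15:49 = 10 h 31 min; less 10 min break → 10 h 21 min
Fri: 07:59–17:05 = 9 h 6 min
Sat: 07:29–14:30 = 7 h 1 min; less 20 min break → 6 h 41 min
Total: 11 h 54 min + 4 h 33 min + 7 h 6 min + 10 h 21 min + 9 h 6 min + 6 h 41 min = 49 h 41 min.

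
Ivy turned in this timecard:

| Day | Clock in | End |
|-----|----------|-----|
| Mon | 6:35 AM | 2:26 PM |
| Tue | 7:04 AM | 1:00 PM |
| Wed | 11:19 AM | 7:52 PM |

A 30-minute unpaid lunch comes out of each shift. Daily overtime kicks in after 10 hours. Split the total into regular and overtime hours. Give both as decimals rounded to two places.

Mon: 6:35 AM–2:26 PM = 7 h 51 min; less 30 min break → 7 h 21 min
Tue: 7:04 AM–1:00 PM = 5 h 56 min; less 30 min break → 5 h 26 min
Wed: 11:19 AM–7:52 PM = 8 h 33 min; less 30 min break → 8 h 3 min
Mon reg 7 h 21 min / OT 0 h 0 min; Tue reg 5 h 26 min / OT 0 h 0 min; Wed reg 8 h 3 min / OT 0 h 0 min.
Totals: regular 20 h 50 min, overtime 0 h 0 min.

Regular 20.83 hours, overtime 0.00 hours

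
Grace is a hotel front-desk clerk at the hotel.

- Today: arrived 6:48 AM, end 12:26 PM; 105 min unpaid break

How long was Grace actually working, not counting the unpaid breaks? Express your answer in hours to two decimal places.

Today: 6:48 AM–12:26 PM = 5 h 38 min; less 105 min break → 3 h 53 min

3.88 hours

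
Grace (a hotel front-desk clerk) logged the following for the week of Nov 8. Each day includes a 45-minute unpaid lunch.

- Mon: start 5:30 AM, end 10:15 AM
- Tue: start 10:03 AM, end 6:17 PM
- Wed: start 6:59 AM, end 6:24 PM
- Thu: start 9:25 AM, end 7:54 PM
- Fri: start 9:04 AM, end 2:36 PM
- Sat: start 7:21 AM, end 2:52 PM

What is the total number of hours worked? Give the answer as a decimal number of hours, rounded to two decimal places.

43.43 hours

Mon: 5:30 AM–10:15 AM = 4 h 45 min; less 45 min break → 4 h 0 min
Tue: 10:03 AM–6:17 PM = 8 h 14 min; less 45 min break → 7 h 29 min
Wed: 6:59 AM–6:24 PM = 11 h 25 min; less 45 min break → 10 h 40 min
Thu: 9:25 AM–7:54 PM = 10 h 29 min; less 45 min break → 9 h 44 min
Fri: 9:04 AM–2:36 PM = 5 h 32 min; less 45 min break → 4 h 47 min
Sat: 7:21 AM–2:52 PM = 7 h 31 min; less 45 min break → 6 h 46 min
Total: 4 h 0 min + 7 h 29 min + 10 h 40 min + 9 h 44 min + 4 h 47 min + 6 h 46 min = 43 h 26 min.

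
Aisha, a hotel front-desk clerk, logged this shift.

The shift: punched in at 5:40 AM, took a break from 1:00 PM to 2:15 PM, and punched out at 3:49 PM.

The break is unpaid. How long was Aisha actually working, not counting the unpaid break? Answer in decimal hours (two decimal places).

The shift: 5:40 AM–3:49 PM = 10 h 9 min; less 75 min break → 8 h 54 min

8.90 hours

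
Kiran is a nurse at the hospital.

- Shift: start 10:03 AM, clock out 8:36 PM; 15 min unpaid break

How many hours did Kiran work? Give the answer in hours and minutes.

Shift: 10:03 AM–8:36 PM = 10 h 33 min; less 15 min break → 10 h 18 min

10 h 18 min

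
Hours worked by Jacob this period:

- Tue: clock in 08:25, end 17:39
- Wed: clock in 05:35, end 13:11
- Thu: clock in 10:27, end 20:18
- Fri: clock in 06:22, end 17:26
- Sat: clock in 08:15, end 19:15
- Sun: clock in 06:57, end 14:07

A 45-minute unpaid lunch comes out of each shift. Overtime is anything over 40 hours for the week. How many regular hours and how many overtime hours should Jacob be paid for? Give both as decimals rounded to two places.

Tue: 08:25–17:39 = 9 h 14 min; less 45 min break → 8 h 29 min
Wed: 05:35–13:11 = 7 h 36 min; less 45 min break → 6 h 51 min
Thu: 10:27–20:18 = 9 h 51 min; less 45 min break → 9 h 6 min
Fri: 06:22–17:26 = 11 h 4 min; less 45 min break → 10 h 19 min
Sat: 08:15–19:15 = 11 h 0 min; less 45 min break → 10 h 15 min
Sun: 06:57–14:07 = 7 h 10 min; less 45 min break → 6 h 25 min
Total worked: 51 h 25 min = 51.42 h.
Threshold 40 h → overtime 11 h 25 min, regular 40 h 0 min.

Regular 40.00 hours, overtime 11.42 hours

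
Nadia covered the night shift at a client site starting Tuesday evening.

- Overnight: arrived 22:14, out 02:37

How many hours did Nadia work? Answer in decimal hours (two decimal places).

4.38 hours

Overnight: 22:14 → midnight = 1 h 46 min; midnight → 02:37 = 2 h 37 min; span 4 h 23 min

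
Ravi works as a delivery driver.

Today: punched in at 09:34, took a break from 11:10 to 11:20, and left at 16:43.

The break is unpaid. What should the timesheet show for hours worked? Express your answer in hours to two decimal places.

Today: 09:34–16:43 = 7 h 9 min; less 10 min break → 6 h 59 min

6.98 hours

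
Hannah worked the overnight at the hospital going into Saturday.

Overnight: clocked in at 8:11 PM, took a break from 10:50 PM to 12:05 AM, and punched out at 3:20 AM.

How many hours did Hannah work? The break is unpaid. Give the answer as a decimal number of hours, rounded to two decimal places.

5.90 hours

Overnight: 8:11 PM → midnight = 3 h 49 min; midnight → 3:20 AM = 3 h 20 min; span 7 h 9 min; less 75 min break → 5 h 54 min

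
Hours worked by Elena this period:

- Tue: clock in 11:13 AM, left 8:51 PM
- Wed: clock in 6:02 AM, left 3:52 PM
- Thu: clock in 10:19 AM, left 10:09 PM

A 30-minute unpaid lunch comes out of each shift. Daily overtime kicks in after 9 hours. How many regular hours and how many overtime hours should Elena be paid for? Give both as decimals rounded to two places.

Regular 27.00 hours, overtime 2.80 hours

Tue: 11:13 AM–8:51 PM = 9 h 38 min; less 30 min break → 9 h 8 min
Wed: 6:02 AM–3:52 PM = 9 h 50 min; less 30 min break → 9 h 20 min
Thu: 10:19 AM–10:09 PM = 11 h 50 min; less 30 min break → 11 h 20 min
Tue reg 9 h 0 min / OT 0 h 8 min; Wed reg 9 h 0 min / OT 0 h 20 min; Thu reg 9 h 0 min / OT 2 h 20 min.
Totals: regular 27 h 0 min, overtime 2 h 48 min.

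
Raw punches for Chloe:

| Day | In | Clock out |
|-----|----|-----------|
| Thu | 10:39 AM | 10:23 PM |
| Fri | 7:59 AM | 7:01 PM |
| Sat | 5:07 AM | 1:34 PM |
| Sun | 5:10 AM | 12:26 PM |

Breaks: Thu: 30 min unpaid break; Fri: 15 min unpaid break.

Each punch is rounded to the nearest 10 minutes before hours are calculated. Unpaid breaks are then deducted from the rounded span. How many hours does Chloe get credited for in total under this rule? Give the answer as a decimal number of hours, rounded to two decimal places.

37.58 hours

Thu: in 10:39 AM→10:40 AM, out 10:23 PM→10:20 PM; 11 h 40 min − 30 min = 11 h 10 min
Fri: in 7:59 AM→8:00 AM, out 7:01 PM→7:00 PM; 11 h 0 min − 15 min = 10 h 45 min
Sat: in 5:07 AM→5:10 AM, out 1:34 PM→1:30 PM; 8 h 20 min
Sun: in 5:10 AM→5:10 AM, out 12:26 PM→12:30 PM; 7 h 20 min
Total credited: 37 h 35 min.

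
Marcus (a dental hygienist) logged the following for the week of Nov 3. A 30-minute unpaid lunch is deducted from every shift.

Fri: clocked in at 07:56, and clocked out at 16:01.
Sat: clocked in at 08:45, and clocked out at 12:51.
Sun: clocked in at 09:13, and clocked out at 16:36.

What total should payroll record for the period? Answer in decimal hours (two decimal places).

Fri: 07:56–16:01 = 8 h 5 min; less 30 min break → 7 h 35 min
Sat: 08:45–12:51 = 4 h 6 min; less 30 min break → 3 h 36 min
Sun: 09:13–16:36 = 7 h 23 min; less 30 min break → 6 h 53 min
Total: 7 h 35 min + 3 h 36 min + 6 h 53 min = 18 h 4 min.

18.07 hours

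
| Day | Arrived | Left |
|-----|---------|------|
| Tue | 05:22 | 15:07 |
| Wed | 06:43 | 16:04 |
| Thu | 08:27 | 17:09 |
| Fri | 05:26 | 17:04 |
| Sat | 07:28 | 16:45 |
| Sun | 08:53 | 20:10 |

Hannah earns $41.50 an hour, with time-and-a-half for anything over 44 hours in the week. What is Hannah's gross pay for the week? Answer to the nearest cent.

Tue: 05:22–15:07 = 9 h 45 min
Wed: 06:43–16:04 = 9 h 21 min
Thu: 08:27–17:09 = 8 h 42 min
Fri: 05:26–17:04 = 11 h 38 min
Sat: 07:28–16:45 = 9 h 17 min
Sun: 08:53–20:10 = 11 h 17 min
Total worked: 60 h 0 min = 3600 min.
Regular 44 h 0 min = 2640 min at $41.50/h; overtime 16 h 0 min = 960 min at $62.25/h.
Pay = (2640 × $41.50 + 960 × $62.25) ÷ 60 = $2822.00.

$2822.00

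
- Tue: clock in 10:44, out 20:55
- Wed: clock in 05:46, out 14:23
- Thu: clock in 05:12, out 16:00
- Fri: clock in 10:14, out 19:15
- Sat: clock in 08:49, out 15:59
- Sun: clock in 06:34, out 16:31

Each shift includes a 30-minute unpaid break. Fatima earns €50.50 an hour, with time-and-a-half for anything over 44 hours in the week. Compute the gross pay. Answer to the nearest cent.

€2883.55

Tue: 10:44–20:55 = 10 h 11 min; less 30 min break → 9 h 41 min
Wed: 05:46–14:23 = 8 h 37 min; less 30 min break → 8 h 7 min
Thu: 05:12–16:00 = 10 h 48 min; less 30 min break → 10 h 18 min
Fri: 10:14–19:15 = 9 h 1 min; less 30 min break → 8 h 31 min
Sat: 08:49–15:59 = 7 h 10 min; less 30 min break → 6 h 40 min
Sun: 06:34–16:31 = 9 h 57 min; less 30 min break → 9 h 27 min
Total worked: 52 h 44 min = 3164 min.
Regular 44 h 0 min = 2640 min at €50.50/h; overtime 8 h 44 min = 524 min at €75.75/h.
Pay = (2640 × €50.50 + 524 × €75.75) ÷ 60 = €2883.55.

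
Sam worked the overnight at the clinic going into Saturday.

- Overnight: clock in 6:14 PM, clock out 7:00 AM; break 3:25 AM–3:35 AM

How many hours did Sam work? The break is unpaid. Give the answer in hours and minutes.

12 h 36 min

Overnight: 6:14 PM → midnight = 5 h 46 min; midnight → 7:00 AM = 7 h 0 min; span 12 h 46 min; less 10 min break → 12 h 36 min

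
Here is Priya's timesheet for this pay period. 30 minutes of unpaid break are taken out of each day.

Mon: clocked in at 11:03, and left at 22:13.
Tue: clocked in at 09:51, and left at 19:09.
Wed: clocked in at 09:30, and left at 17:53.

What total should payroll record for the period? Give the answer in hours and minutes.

27 h 21 min

Mon: 11:03–22:13 = 11 h 10 min; less 30 min break → 10 h 40 min
Tue: 09:51–19:09 = 9 h 18 min; less 30 min break → 8 h 48 min
Wed: 09:30–17:53 = 8 h 23 min; less 30 min break → 7 h 53 min
Total: 10 h 40 min + 8 h 48 min + 7 h 53 min = 27 h 21 min.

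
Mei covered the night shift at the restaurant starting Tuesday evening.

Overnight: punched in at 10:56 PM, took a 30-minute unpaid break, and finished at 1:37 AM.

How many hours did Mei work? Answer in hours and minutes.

2 h 11 min

Overnight: 10:56 PM → midnight = 1 h 4 min; midnight → 1:37 AM = 1 h 37 min; span 2 h 41 min; less 30 min break → 2 h 11 min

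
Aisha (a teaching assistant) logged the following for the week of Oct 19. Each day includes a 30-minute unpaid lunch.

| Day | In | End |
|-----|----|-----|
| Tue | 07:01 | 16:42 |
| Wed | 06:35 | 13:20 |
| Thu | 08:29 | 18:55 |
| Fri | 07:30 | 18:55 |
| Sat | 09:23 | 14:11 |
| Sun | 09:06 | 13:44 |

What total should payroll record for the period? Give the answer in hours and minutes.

Tue: 07:01–16:42 = 9 h 41 min; less 30 min break → 9 h 11 min
Wed: 06:35–13:20 = 6 h 45 min; less 30 min break → 6 h 15 min
Thu: 08:29–18:55 = 10 h 26 min; less 30 min break → 9 h 56 min
Fri: 07:30–18:55 = 11 h 25 min; less 30 min break → 10 h 55 min
Sat: 09:23–14:11 = 4 h 48 min; less 30 min break → 4 h 18 min
Sun: 09:06–13:44 = 4 h 38 min; less 30 min break → 4 h 8 min
Total: 9 h 11 min + 6 h 15 min + 9 h 56 min + 10 h 55 min + 4 h 18 min + 4 h 8 min = 44 h 43 min.

44 h 43 min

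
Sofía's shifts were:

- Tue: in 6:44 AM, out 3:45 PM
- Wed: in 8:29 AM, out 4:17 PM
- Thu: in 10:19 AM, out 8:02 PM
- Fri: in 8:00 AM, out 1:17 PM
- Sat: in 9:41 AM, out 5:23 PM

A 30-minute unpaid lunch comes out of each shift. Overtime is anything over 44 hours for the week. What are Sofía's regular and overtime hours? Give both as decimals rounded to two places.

Regular 37.02 hours, overtime 0.00 hours

Tue: 6:44 AM–3:45 PM = 9 h 1 min; less 30 min break → 8 h 31 min
Wed: 8:29 AM–4:17 PM = 7 h 48 min; less 30 min break → 7 h 18 min
Thu: 10:19 AM–8:02 PM = 9 h 43 min; less 30 min break → 9 h 13 min
Fri: 8:00 AM–1:17 PM = 5 h 17 min; less 30 min break → 4 h 47 min
Sat: 9:41 AM–5:23 PM = 7 h 42 min; less 30 min break → 7 h 12 min
Total worked: 37 h 1 min = 37.02 h.
Threshold 44 h → overtime 0 h 0 min, regular 37 h 1 min.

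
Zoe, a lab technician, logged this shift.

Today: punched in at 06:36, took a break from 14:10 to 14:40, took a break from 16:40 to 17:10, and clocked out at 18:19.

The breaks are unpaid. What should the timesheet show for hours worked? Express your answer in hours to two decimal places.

Today: 06:36–18:19 = 11 h 43 min; less 60 min break → 10 h 43 min

10.72 hours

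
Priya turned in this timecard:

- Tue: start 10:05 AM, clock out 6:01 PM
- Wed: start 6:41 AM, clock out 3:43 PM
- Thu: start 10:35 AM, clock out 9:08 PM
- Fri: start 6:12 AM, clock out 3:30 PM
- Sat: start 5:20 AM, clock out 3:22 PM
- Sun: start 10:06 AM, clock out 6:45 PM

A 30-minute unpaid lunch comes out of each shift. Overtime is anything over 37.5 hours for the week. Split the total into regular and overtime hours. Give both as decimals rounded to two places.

Tue: 10:05 AM–6:01 PM = 7 h 56 min; less 30 min break → 7 h 26 min
Wed: 6:41 AM–3:43 PM = 9 h 2 min; less 30 min break → 8 h 32 min
Thu: 10:35 AM–9:08 PM = 10 h 33 min; less 30 min break → 10 h 3 min
Fri: 6:12 AM–3:30 PM = 9 h 18 min; less 30 min break → 8 h 48 min
Sat: 5:20 AM–3:22 PM = 10 h 2 min; less 30 min break → 9 h 32 min
Sun: 10:06 AM–6:45 PM = 8 h 39 min; less 30 min break → 8 h 9 min
Total worked: 52 h 30 min = 52.50 h.
Threshold 37.5 h → overtime 15 h 0 min, regular 37 h 30 min.

Regular 37.50 hours, overtime 15.00 hours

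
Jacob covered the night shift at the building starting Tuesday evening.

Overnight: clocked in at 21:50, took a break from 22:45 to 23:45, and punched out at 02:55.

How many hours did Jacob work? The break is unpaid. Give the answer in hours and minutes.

Overnight: 21:50 → midnight = 2 h 10 min; midnight → 02:55 = 2 h 55 min; span 5 h 5 min; less 60 min break → 4 h 5 min

4 h 5 min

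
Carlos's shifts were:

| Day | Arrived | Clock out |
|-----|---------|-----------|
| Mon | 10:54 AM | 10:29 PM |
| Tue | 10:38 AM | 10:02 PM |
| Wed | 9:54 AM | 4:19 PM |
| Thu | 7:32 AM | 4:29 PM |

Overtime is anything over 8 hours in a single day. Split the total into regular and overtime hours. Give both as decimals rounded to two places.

Mon: 10:54 AM–10:29 PM = 11 h 35 min
Tue: 10:38 AM–10:02 PM = 11 h 24 min
Wed: 9:54 AM–4:19 PM = 6 h 25 min
Thu: 7:32 AM–4:29 PM = 8 h 57 min
Mon reg 8 h 0 min / OT 3 h 35 min; Tue reg 8 h 0 min / OT 3 h 24 min; Wed reg 6 h 25 min / OT 0 h 0 min; Thu reg 8 h 0 min / OT 0 h 57 min.
Totals: regular 30 h 25 min, overtime 7 h 56 min.

Regular 30.42 hours, overtime 7.93 hours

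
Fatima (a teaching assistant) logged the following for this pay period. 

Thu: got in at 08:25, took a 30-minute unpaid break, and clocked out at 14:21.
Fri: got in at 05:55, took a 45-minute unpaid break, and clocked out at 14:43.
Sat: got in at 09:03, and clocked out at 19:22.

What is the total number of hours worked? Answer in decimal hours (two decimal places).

Thu: 08:25–14:21 = 5 h 56 min; less 30 min break → 5 h 26 min
Fri: 05:55–14:43 = 8 h 48 min; less 45 min break → 8 h 3 min
Sat: 09:03–19:22 = 10 h 19 min
Total: 5 h 26 min + 8 h 3 min + 10 h 19 min = 23 h 48 min.

23.80 hours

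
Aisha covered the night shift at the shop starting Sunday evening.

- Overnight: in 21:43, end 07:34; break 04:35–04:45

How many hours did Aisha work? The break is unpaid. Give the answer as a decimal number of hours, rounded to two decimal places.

Overnight: 21:43 → midnight = 2 h 17 min; midnight → 07:34 = 7 h 34 min; span 9 h 51 min; less 10 min break → 9 h 41 min

9.68 hours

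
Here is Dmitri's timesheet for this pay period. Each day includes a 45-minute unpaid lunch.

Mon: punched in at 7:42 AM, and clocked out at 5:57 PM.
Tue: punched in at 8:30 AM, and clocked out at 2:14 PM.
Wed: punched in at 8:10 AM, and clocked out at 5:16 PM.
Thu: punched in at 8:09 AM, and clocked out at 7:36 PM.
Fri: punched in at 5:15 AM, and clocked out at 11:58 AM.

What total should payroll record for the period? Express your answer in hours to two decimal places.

39.50 hours

Mon: 7:42 AM–5:57 PM = 10 h 15 min; less 45 min break → 9 h 30 min
Tue: 8:30 AM–2:14 PM = 5 h 44 min; less 45 min break → 4 h 59 min
Wed: 8:10 AM–5:16 PM = 9 h 6 min; less 45 min break → 8 h 21 min
Thu: 8:09 AM–7:36 PM = 11 h 27 min; less 45 min break → 10 h 42 min
Fri: 5:15 AM–11:58 AM = 6 h 43 min; less 45 min break → 5 h 58 min
Total: 9 h 30 min + 4 h 59 min + 8 h 21 min + 10 h 42 min + 5 h 58 min = 39 h 30 min.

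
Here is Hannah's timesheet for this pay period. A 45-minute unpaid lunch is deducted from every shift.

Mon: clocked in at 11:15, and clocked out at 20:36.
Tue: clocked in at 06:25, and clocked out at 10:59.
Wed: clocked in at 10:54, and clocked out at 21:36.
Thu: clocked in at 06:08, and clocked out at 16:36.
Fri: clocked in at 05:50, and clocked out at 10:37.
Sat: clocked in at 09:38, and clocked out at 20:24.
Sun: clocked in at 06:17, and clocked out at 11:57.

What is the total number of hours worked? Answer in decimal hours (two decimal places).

51.05 hours

Mon: 11:15–20:36 = 9 h 21 min; less 45 min break → 8 h 36 min
Tue: 06:25–10:59 = 4 h 34 min; less 45 min break → 3 h 49 min
Wed: 10:54–21:36 = 10 h 42 min; less 45 min break → 9 h 57 min
Thu: 06:08–16:36 = 10 h 28 min; less 45 min break → 9 h 43 min
Fri: 05:50–10:37 = 4 h 47 min; less 45 min break → 4 h 2 min
Sat: 09:38–20:24 = 10 h 46 min; less 45 min break → 10 h 1 min
Sun: 06:17–11:57 = 5 h 40 min; less 45 min break → 4 h 55 min
Total: 8 h 36 min + 3 h 49 min + 9 h 57 min + 9 h 43 min + 4 h 2 min + 10 h 1 min + 4 h 55 min = 51 h 3 min.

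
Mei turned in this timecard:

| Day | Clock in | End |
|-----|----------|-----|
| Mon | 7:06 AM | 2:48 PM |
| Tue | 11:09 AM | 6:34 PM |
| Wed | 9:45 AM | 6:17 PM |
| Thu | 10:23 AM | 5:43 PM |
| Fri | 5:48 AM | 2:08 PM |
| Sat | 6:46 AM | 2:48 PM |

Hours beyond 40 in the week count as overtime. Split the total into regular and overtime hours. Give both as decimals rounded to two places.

Regular 40.00 hours, overtime 7.35 hours

Mon: 7:06 AM–2:48 PM = 7 h 42 min
Tue: 11:09 AM–6:34 PM = 7 h 25 min
Wed: 9:45 AM–6:17 PM = 8 h 32 min
Thu: 10:23 AM–5:43 PM = 7 h 20 min
Fri: 5:48 AM–2:08 PM = 8 h 20 min
Sat: 6:46 AM–2:48 PM = 8 h 2 min
Total worked: 47 h 21 min = 47.35 h.
Threshold 40 h → overtime 7 h 21 min, regular 40 h 0 min.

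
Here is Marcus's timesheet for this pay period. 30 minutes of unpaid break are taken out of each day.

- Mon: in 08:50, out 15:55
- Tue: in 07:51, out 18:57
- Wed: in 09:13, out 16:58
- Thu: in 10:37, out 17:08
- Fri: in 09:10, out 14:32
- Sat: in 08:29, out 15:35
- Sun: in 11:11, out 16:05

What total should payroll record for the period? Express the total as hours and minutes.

Mon: 08:50–15:55 = 7 h 5 min; less 30 min break → 6 h 35 min
Tue: 07:51–18:57 = 11 h 6 min; less 30 min break → 10 h 36 min
Wed: 09:13–16:58 = 7 h 45 min; less 30 min break → 7 h 15 min
Thu: 10:37–17:08 = 6 h 31 min; less 30 min break → 6 h 1 min
Fri: 09:10–14:32 = 5 h 22 min; less 30 min break → 4 h 52 min
Sat: 08:29–15:35 = 7 h 6 min; less 30 min break → 6 h 36 min
Sun: 11:11–16:05 = 4 h 54 min; less 30 min break → 4 h 24 min
Total: 6 h 35 min + 10 h 36 min + 7 h 15 min + 6 h 1 min + 4 h 52 min + 6 h 36 min + 4 h 24 min = 46 h 19 min.

46 h 19 min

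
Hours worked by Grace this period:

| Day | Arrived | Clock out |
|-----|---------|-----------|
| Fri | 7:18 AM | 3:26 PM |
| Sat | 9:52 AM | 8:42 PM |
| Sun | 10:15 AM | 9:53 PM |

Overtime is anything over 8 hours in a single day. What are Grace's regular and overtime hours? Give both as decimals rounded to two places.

Regular 24.00 hours, overtime 6.60 hours

Fri: 7:18 AM–3:26 PM = 8 h 8 min
Sat: 9:52 AM–8:42 PM = 10 h 50 min
Sun: 10:15 AM–9:53 PM = 11 h 38 min
Fri reg 8 h 0 min / OT 0 h 8 min; Sat reg 8 h 0 min / OT 2 h 50 min; Sun reg 8 h 0 min / OT 3 h 38 min.
Totals: regular 24 h 0 min, overtime 6 h 36 min.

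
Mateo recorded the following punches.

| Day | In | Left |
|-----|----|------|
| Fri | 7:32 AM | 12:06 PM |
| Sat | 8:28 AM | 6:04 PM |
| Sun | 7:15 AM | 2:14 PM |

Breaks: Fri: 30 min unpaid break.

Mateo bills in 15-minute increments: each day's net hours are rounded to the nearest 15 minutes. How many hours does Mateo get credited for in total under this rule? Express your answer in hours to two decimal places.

20.50 hours

Fri: 7:32 AM–12:06 PM = 4 h 34 min − 30 min = 4 h 4 min → rounds to 4 h 0 min
Sat: 8:28 AM–6:04 PM = 9 h 36 min → rounds to 9 h 30 min
Sun: 7:15 AM–2:14 PM = 6 h 59 min → rounds to 7 h 0 min
Total credited: 20 h 30 min.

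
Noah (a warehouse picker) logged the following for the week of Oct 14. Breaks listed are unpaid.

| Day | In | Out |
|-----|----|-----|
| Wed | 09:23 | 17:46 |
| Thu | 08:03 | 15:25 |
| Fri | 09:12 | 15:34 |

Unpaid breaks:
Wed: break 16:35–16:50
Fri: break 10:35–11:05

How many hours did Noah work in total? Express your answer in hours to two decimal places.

21.37 hours

Wed: 09:23–17:46 = 8 h 23 min; less 15 min break → 8 h 8 min
Thu: 08:03–15:25 = 7 h 22 min
Fri: 09:12–15:34 = 6 h 22 min; less 30 min break → 5 h 52 min
Total: 8 h 8 min + 7 h 22 min + 5 h 52 min = 21 h 22 min.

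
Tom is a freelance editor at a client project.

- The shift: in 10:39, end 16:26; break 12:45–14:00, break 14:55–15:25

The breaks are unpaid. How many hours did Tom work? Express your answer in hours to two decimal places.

4.03 hours

The shift: 10:39–16:26 = 5 h 47 min; less 105 min break → 4 h 2 min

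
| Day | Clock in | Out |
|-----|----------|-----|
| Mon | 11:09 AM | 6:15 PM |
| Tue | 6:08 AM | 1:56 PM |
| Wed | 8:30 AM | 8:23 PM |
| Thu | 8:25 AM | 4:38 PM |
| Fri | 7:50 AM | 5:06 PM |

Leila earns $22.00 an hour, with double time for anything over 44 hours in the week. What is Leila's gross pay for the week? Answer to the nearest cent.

$979.73

Mon: 11:09 AM–6:15 PM = 7 h 6 min
Tue: 6:08 AM–1:56 PM = 7 h 48 min
Wed: 8:30 AM–8:23 PM = 11 h 53 min
Thu: 8:25 AM–4:38 PM = 8 h 13 min
Fri: 7:50 AM–5:06 PM = 9 h 16 min
Total worked: 44 h 16 min = 2656 min.
Regular 44 h 0 min = 2640 min at $22.00/h; overtime 0 h 16 min = 16 min at $44.00/h.
Pay = (2640 × $22.00 + 16 × $44.00) ÷ 60 = $979.73.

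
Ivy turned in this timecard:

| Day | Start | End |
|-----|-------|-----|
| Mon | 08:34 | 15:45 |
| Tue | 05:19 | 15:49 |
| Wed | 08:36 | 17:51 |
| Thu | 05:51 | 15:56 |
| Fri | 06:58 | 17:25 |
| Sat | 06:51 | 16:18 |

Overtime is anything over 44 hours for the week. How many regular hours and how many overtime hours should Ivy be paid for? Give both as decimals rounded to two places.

Mon: 08:34–15:45 = 7 h 11 min
Tue: 05:19–15:49 = 10 h 30 min
Wed: 08:36–17:51 = 9 h 15 min
Thu: 05:51–15:56 = 10 h 5 min
Fri: 06:58–17:25 = 10 h 27 min
Sat: 06:51–16:18 = 9 h 27 min
Total worked: 56 h 55 min = 56.92 h.
Threshold 44 h → overtime 12 h 55 min, regular 44 h 0 min.

Regular 44.00 hours, overtime 12.92 hours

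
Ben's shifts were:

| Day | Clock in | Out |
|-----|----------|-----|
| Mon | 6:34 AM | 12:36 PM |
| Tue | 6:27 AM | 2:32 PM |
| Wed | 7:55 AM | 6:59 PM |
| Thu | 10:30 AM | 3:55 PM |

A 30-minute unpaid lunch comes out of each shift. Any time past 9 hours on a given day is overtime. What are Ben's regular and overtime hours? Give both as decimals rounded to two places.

Regular 27.03 hours, overtime 1.57 hours

Mon: 6:34 AM–12:36 PM = 6 h 2 min; less 30 min break → 5 h 32 min
Tue: 6:27 AM–2:32 PM = 8 h 5 min; less 30 min break → 7 h 35 min
Wed: 7:55 AM–6:59 PM = 11 h 4 min; less 30 min break → 10 h 34 min
Thu: 10:30 AM–3:55 PM = 5 h 25 min; less 30 min break → 4 h 55 min
Mon reg 5 h 32 min / OT 0 h 0 min; Tue reg 7 h 35 min / OT 0 h 0 min; Wed reg 9 h 0 min / OT 1 h 34 min; Thu reg 4 h 55 min / OT 0 h 0 min.
Totals: regular 27 h 2 min, overtime 1 h 34 min.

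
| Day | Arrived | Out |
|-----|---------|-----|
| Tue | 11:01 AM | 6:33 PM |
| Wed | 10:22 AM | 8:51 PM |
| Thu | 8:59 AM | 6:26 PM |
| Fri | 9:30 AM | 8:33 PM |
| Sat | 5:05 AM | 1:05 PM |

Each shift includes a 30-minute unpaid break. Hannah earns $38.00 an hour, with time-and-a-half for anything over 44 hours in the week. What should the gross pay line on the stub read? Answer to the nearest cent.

Tue: 11:01 AM–6:33 PM = 7 h 32 min; less 30 min break → 7 h 2 min
Wed: 10:22 AM–8:51 PM = 10 h 29 min; less 30 min break → 9 h 59 min
Thu: 8:59 AM–6:26 PM = 9 h 27 min; less 30 min break → 8 h 57 min
Fri: 9:30 AM–8:33 PM = 11 h 3 min; less 30 min break → 10 h 33 min
Sat: 5:05 AM–1:05 PM = 8 h 0 min; less 30 min break → 7 h 30 min
Total worked: 44 h 1 min = 2641 min.
Regular 44 h 0 min = 2640 min at $38.00/h; overtime 0 h 1 min = 1 min at $57.00/h.
Pay = (2640 × $38.00 + 1 × $57.00) ÷ 60 = $1672.95.

$1672.95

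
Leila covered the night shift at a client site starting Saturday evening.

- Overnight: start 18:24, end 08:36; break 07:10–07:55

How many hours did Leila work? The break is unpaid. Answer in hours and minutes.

13 h 27 min

Overnight: 18:24 → midnight = 5 h 36 min; midnight → 08:36 = 8 h 36 min; span 14 h 12 min; less 45 min break → 13 h 27 min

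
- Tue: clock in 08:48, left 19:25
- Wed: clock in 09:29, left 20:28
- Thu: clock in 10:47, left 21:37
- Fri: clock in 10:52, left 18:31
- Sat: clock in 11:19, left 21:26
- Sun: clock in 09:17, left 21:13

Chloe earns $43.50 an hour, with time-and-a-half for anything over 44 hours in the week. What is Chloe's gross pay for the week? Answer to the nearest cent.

Tue: 08:48–19:25 = 10 h 37 min
Wed: 09:29–20:28 = 10 h 59 min
Thu: 10:47–21:37 = 10 h 50 min
Fri: 10:52–18:31 = 7 h 39 min
Sat: 11:19–21:26 = 10 h 7 min
Sun: 09:17–21:13 = 11 h 56 min
Total worked: 62 h 8 min = 3728 min.
Regular 44 h 0 min = 2640 min at $43.50/h; overtime 18 h 8 min = 1088 min at $65.25/h.
Pay = (2640 × $43.50 + 1088 × $65.25) ÷ 60 = $3097.20.

$3097.20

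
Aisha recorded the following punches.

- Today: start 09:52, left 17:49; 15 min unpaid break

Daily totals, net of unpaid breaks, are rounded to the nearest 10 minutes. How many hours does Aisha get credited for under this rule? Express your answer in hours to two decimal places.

Today: 09:52–17:49 = 7 h 57 min − 15 min = 7 h 42 min → rounds to 7 h 40 min

7.67 hours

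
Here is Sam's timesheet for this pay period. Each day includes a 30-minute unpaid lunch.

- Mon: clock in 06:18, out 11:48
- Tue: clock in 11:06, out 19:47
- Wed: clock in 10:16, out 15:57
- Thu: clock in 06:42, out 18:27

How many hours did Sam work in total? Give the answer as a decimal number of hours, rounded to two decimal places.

29.62 hours

Mon: 06:18–11:48 = 5 h 30 min; less 30 min break → 5 h 0 min
Tue: 11:06–19:47 = 8 h 41 min; less 30 min break → 8 h 11 min
Wed: 10:16–15:57 = 5 h 41 min; less 30 min break → 5 h 11 min
Thu: 06:42–18:27 = 11 h 45 min; less 30 min break → 11 h 15 min
Total: 5 h 0 min + 8 h 11 min + 5 h 11 min + 11 h 15 min = 29 h 37 min.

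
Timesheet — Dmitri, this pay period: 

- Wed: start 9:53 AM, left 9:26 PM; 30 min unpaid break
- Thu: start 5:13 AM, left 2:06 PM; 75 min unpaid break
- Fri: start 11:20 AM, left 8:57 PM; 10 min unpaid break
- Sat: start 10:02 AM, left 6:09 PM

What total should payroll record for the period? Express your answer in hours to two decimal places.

Wed: 9:53 AM–9:26 PM = 11 h 33 min; less 30 min break → 11 h 3 min
Thu: 5:13 AM–2:06 PM = 8 h 53 min; less 75 min break → 7 h 38 min
Fri: 11:20 AM–8:57 PM = 9 h 37 min; less 10 min break → 9 h 27 min
Sat: 10:02 AM–6:09 PM = 8 h 7 min
Total: 11 h 3 min + 7 h 38 min + 9 h 27 min + 8 h 7 min = 36 h 15 min.

36.25 hours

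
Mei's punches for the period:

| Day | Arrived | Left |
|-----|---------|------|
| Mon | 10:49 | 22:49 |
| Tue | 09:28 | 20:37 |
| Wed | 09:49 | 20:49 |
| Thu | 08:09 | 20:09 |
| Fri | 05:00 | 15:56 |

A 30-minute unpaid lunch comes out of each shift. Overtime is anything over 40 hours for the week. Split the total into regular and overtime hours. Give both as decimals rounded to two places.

Regular 40.00 hours, overtime 14.58 hours

Mon: 10:49–22:49 = 12 h 0 min; less 30 min break → 11 h 30 min
Tue: 09:28–20:37 = 11 h 9 min; less 30 min break → 10 h 39 min
Wed: 09:49–20:49 = 11 h 0 min; less 30 min break → 10 h 30 min
Thu: 08:09–20:09 = 12 h 0 min; less 30 min break → 11 h 30 min
Fri: 05:00–15:56 = 10 h 56 min; less 30 min break → 10 h 26 min
Total worked: 54 h 35 min = 54.58 h.
Threshold 40 h → overtime 14 h 35 min, regular 40 h 0 min.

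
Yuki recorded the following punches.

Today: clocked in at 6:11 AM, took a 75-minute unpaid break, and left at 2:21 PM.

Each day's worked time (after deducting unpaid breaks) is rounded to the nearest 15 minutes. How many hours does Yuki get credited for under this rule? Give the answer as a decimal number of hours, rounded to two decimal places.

7.00 hours

Today: 6:11 AM–2:21 PM = 8 h 10 min − 75 min = 6 h 55 min → rounds to 7 h 0 min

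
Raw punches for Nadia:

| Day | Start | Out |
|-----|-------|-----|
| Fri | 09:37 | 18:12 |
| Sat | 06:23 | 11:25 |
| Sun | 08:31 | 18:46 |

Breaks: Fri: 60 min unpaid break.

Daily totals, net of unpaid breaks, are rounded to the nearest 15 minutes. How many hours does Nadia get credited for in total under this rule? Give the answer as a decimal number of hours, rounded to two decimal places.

Fri: 09:37–18:12 = 8 h 35 min − 60 min = 7 h 35 min → rounds to 7 h 30 min
Sat: 06:23–11:25 = 5 h 2 min → rounds to 5 h 0 min
Sun: 08:31–18:46 = 10 h 15 min → rounds to 10 h 15 min
Total credited: 22 h 45 min.

22.75 hours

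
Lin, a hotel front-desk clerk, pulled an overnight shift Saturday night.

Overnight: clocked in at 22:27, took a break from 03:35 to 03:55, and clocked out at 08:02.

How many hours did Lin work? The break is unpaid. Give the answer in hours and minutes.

Overnight: 22:27 → midnight = 1 h 33 min; midnight → 08:02 = 8 h 2 min; span 9 h 35 min; less 20 min break → 9 h 15 min

9 h 15 min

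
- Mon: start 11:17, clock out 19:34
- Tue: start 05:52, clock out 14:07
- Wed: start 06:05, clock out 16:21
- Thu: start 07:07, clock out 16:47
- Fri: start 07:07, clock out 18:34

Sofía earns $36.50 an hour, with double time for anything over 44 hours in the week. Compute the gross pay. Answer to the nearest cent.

Mon: 11:17–19:34 = 8 h 17 min
Tue: 05:52–14:07 = 8 h 15 min
Wed: 06:05–16:21 = 10 h 16 min
Thu: 07:07–16:47 = 9 h 40 min
Fri: 07:07–18:34 = 11 h 27 min
Total worked: 47 h 55 min = 2875 min.
Regular 44 h 0 min = 2640 min at $36.50/h; overtime 3 h 55 min = 235 min at $73.00/h.
Pay = (2640 × $36.50 + 235 × $73.00) ÷ 60 = $1891.92.

$1891.92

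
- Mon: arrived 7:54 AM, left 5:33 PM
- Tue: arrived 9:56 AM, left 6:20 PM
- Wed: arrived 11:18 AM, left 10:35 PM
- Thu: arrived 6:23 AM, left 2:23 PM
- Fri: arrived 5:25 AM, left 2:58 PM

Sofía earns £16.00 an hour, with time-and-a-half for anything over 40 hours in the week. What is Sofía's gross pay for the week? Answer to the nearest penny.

£805.20

Mon: 7:54 AM–5:33 PM = 9 h 39 min
Tue: 9:56 AM–6:20 PM = 8 h 24 min
Wed: 11:18 AM–10:35 PM = 11 h 17 min
Thu: 6:23 AM–2:23 PM = 8 h 0 min
Fri: 5:25 AM–2:58 PM = 9 h 33 min
Total worked: 46 h 53 min = 2813 min.
Regular 40 h 0 min = 2400 min at £16.00/h; overtime 6 h 53 min = 413 min at £24.00/h.
Pay = (2400 × £16.00 + 413 × £24.00) ÷ 60 = £805.20.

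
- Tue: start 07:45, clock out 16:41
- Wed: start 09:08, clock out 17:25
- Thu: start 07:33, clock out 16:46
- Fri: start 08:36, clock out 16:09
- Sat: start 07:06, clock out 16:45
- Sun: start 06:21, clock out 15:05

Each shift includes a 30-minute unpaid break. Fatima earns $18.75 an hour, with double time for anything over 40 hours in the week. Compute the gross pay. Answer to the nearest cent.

$1101.25

Tue: 07:45–16:41 = 8 h 56 min; less 30 min break → 8 h 26 min
Wed: 09:08–17:25 = 8 h 17 min; less 30 min break → 7 h 47 min
Thu: 07:33–16:46 = 9 h 13 min; less 30 min break → 8 h 43 min
Fri: 08:36–16:09 = 7 h 33 min; less 30 min break → 7 h 3 min
Sat: 07:06–16:45 = 9 h 39 min; less 30 min break → 9 h 9 min
Sun: 06:21–15:05 = 8 h 44 min; less 30 min break → 8 h 14 min
Total worked: 49 h 22 min = 2962 min.
Regular 40 h 0 min = 2400 min at $18.75/h; overtime 9 h 22 min = 562 min at $37.50/h.
Pay = (2400 × $18.75 + 562 × $37.50) ÷ 60 = $1101.25.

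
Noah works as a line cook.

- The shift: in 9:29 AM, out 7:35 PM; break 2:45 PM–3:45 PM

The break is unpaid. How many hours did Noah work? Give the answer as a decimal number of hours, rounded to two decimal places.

9.10 hours

The shift: 9:29 AM–7:35 PM = 10 h 6 min; less 60 min break → 9 h 6 min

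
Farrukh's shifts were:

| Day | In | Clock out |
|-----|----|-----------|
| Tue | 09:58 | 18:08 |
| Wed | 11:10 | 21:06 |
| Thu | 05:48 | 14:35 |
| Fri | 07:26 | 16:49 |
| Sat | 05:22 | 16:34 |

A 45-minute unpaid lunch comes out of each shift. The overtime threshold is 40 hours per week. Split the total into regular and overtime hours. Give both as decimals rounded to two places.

Tue: 09:58–18:08 = 8 h 10 min; less 45 min break → 7 h 25 min
Wed: 11:10–21:06 = 9 h 56 min; less 45 min break → 9 h 11 min
Thu: 05:48–14:35 = 8 h 47 min; less 45 min break → 8 h 2 min
Fri: 07:26–16:49 = 9 h 23 min; less 45 min break → 8 h 38 min
Sat: 05:22–16:34 = 11 h 12 min; less 45 min break → 10 h 27 min
Total worked: 43 h 43 min = 43.72 h.
Threshold 40 h → overtime 3 h 43 min, regular 40 h 0 min.

Regular 40.00 hours, overtime 3.72 hours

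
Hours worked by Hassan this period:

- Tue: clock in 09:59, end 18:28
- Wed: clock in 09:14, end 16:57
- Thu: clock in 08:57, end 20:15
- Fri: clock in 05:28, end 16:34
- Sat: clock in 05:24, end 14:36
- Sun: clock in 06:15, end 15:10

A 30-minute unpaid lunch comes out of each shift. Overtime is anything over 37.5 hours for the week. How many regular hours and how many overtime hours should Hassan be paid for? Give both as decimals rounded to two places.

Tue: 09:59–18:28 = 8 h 29 min; less 30 min break → 7 h 59 min
Wed: 09:14–16:57 = 7 h 43 min; less 30 min break → 7 h 13 min
Thu: 08:57–20:15 = 11 h 18 min; less 30 min break → 10 h 48 min
Fri: 05:28–16:34 = 11 h 6 min; less 30 min break → 10 h 36 min
Sat: 05:24–14:36 = 9 h 12 min; less 30 min break → 8 h 42 min
Sun: 06:15–15:10 = 8 h 55 min; less 30 min break → 8 h 25 min
Total worked: 53 h 43 min = 53.72 h.
Threshold 37.5 h → overtime 16 h 13 min, regular 37 h 30 min.

Regular 37.50 hours, overtime 16.22 hours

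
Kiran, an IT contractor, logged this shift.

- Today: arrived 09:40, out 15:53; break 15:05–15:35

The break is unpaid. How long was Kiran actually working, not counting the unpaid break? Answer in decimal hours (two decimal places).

Today: 09:40–15:53 = 6 h 13 min; less 30 min break → 5 h 43 min

5.72 hours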